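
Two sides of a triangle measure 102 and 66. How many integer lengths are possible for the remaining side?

The triangle inequality gives |102 − 66| < c < 102 + 66, i.e. 36 < c < 168.
So c can be any integer from 37 to 167: 131 values.

131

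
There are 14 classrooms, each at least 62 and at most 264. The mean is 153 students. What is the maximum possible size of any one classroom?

To make one classroom as large as possible, make the other 13 as small as possible.
The total is 14 × 153 = 2142.
The other 13 contribute at least 13 × 62 = 806, leaving at most 2142 − 806 = 1336.
But each classroom is capped at 264, so the maximum is 264.
Achievable: one at 264 and the other 13 totalling 1878, which fits since 13 × 62 ≤ 1878 ≤ 13 × 264.

264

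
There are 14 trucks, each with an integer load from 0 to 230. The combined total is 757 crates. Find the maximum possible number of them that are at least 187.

Suppose k of them are at least 187. Those contribute at least 187 each and the other 14 − k at least 0 each.
So the total is at least 187k + 0(14 − k) = 0 + 187k. This must be ≤ 757, giving k ≤ 4.
k = 4 is achieved by 4 values at 187 and 10 at 0, total 748; add 9 to one value (staying below 187) to reach 757.

4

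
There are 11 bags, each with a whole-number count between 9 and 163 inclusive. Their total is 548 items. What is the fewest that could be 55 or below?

2

If only k of them are at most 55, the other 11 − k are at least 56, so the total is at least (11 − k)·56 + k·9.
This is ≤ 548, so (11 − k)·56 + 9k ≤ 548, which gives k ≥ 2.
Exactly 2 works: 2 values at 9 and 9 at 56 total 522; raise one of the low values by 26 (still ≤ 55) to hit 548.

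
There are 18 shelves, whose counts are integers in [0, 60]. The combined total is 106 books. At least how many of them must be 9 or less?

8

Each value above 9 is at least 10, contributing at least 10 − 0 = 10 above the floor 0.
The sum exceeds the floor total 0 by 106, so at most ⌊106/10⌋ = 10 exceed 9, and at least 8 are ≤ 9.
Exactly 8 works: 8 values at 0 and 10 at 10 total 100; raise one of the low values by 6 (still ≤ 9) to hit 106.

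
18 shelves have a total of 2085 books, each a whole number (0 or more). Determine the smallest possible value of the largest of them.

116

The average is 2085/18 > 115, so not all 18 can be 115 or less; the largest is ≥ 116.
Equality holds with 15 values of 116 and 3 values of 115.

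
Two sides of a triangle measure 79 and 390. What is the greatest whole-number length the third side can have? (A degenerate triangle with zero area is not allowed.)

468

The third side must be less than 79 + 390 = 469.
The largest integer below 469 is 468.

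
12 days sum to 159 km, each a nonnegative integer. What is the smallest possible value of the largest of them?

Some value must be at least ⌈159/12⌉ = 14, since 12 × 13 = 156 < 159.
Equality holds with 3 values of 14 and 9 values of 13.

14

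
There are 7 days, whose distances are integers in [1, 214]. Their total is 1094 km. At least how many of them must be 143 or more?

If only k of them are at least 143, the other 7 − k are at most 142, so the total is at most k·214 + (7 − k)·142.
This must reach 1094, so k·214 + (7 − k)·142 ≥ 1094, giving k ≥ 2.
Exactly 2 works: 2 values at 214 and 5 at 142 total 1138; lower one of the high values by 44 (still ≥ 143) to hit 1094.

2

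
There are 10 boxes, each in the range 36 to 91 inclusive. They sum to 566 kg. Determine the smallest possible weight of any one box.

36

To make one box as small as possible, make the other 9 as large as possible.
The other 9 can take up 9 × 91 = 819 ≥ 566 − 36, so one box can sit at its floor of 36.
Achievable: one at 36 and the other 9 totalling 530, which fits since 9 × 36 ≤ 530 ≤ 9 × 91.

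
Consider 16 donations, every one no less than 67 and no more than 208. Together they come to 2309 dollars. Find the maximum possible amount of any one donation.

208

To make one donation as large as possible, make the other 15 as small as possible.
The other 15 contribute at least 15 × 67 = 1005, leaving at most 2309 − 1005 = 1304.
But each donation is capped at 208, so the maximum is 208.
Achievable: one at 208 and the other 15 totalling 2101, which fits since 15 × 67 ≤ 2101 ≤ 15 × 208.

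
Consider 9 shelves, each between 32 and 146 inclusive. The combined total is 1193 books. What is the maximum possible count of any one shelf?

146

Maximizing one value means minimizing the remaining 8.
The other 8 contribute at least 8 × 32 = 256, leaving at most 1193 − 256 = 937.
But each shelf is capped at 146, so the maximum is 146.
Achievable: one at 146 and the other 8 totalling 1047, which fits since 8 × 32 ≤ 1047 ≤ 8 × 146.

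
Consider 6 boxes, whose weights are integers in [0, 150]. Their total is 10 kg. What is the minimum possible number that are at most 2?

Each value above 2 is at least 3, contributing at least 3 − 0 = 3 above the floor 0.
The sum exceeds the floor total 0 by 10, so at most ⌊10/3⌋ = 3 exceed 2, and at least 3 are ≤ 2.
Exactly 3 works: 3 values at 0 and 3 at 3 total 9; raise one of the low values by 1 (still ≤ 2) to hit 10.

3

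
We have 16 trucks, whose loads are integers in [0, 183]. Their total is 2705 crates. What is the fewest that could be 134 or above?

Each value short of 134 is at most 133, costing at least 183 − 133 = 50 against the maximum total of 2928.
We can afford to lose at most 2928 − 2705 = 223, so at most ⌊223/50⌋ = 4 fall short, and at least 12 are ≥ 134.
Exactly 12 works: 12 values at 183 and 4 at 133 total 2728; lower one of the high values by 23 (still ≥ 134) to hit 2705.

12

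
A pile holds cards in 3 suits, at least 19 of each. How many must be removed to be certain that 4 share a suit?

In the worst case you draw 3 of each of the 3 suits: 3 × 3 = 9.
One more forces 4 of some suit, so 9 + 1 = 10.

10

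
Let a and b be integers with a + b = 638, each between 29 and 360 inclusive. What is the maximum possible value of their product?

101761

ab = a(638 − a) is maximized when a is as near 638/2 as the bounds allow.
Taking a = 319 and b = 319 (both in [29, 360]) gives ab = 101761.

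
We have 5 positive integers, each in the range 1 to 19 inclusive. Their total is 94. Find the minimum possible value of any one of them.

To make one integer as small as possible, make the other 4 as large as possible.
The other 4 contribute at most 4 × 19 = 76, leaving at least 94 − 76 = 18.
Since 18 ≥ 1, this is achievable: one at 18 and 4 at 19.

18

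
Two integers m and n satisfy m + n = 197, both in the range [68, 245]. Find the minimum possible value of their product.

8772

Since m + n is fixed, pushing one of them to its bound minimizes the product.
The extreme feasible split is m = 68, n = 129, giving mn = 8772.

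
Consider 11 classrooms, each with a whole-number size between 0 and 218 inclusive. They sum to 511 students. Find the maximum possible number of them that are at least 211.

2

Suppose k of them are at least 211. Those contribute at least 211 each and the other 11 − k at least 0 each.
So the total is at least 211k + 0(11 − k) = 0 + 211k. This must be ≤ 511, giving k ≤ 2.
k = 2 is achieved by 2 values at 211 and 9 at 0, total 422; add 89 to one value (staying below 211) to reach 511.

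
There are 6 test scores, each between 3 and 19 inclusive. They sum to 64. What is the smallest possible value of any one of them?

3

To make one score as small as possible, make the other 5 as large as possible.
The other 5 can take up 5 × 19 = 95 ≥ 64 − 3, so one score can sit at its floor of 3.
Achievable: one at 3 and the other 5 totalling 61, which fits since 5 × 3 ≤ 61 ≤ 5 × 19.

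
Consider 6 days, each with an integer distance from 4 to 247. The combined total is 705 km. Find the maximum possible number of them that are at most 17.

3

Each value at 17 or below falls at least 247 − 17 = 230 short of the ceiling 247.
The ceiling total is 6 × 247 = 1482, and we need 705, so at most ⌊(1482 − 705)/230⌋ = 3 can be that low.
k = 3 is achieved by 3 values at 17 and 3 at 247, total 792; lower one of the 247's by 87 (still > 17) to reach 705.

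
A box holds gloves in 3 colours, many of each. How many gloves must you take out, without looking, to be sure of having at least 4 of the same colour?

10

You could draw 3 of every colour without reaching 4 of any — 9 in all.
One more forces 4 of some colour, so 9 + 1 = 10.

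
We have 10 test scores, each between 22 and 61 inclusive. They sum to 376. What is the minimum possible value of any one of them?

To make one score as small as possible, make the other 9 as large as possible.
The other 9 can take up 9 × 61 = 549 ≥ 376 − 22, so one score can sit at its floor of 22.
Achievable: one at 22 and the other 9 totalling 354, which fits since 9 × 22 ≤ 354 ≤ 9 × 61.

22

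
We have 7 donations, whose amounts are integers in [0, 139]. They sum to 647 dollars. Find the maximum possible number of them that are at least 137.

If k of the values are ≥ 137, the total is ≥ 137k + 0(7 − k).
Setting 137k + 0(7 − k) ≤ 647 gives 137k ≤ 647, so k ≤ 4.
k = 4 is achieved by 4 values at 137 and 3 at 0, total 548; add 99 to one value (staying below 137) to reach 647.

4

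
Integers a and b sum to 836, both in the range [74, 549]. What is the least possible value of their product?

Since a + b is fixed, pushing one of them to its bound minimizes the product.
At the endpoint a = 287, b = 836 − 287 = 549, so ab = 287 × 549 = 157563.

157563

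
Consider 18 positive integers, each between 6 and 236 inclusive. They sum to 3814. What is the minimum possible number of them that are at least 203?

6

If only k of them are at least 203, the other 18 − k are at most 202, so the total is at most k·236 + (18 − k)·202.
This must reach 3814, so k·236 + (18 − k)·202 ≥ 3814, giving k ≥ 6.
Exactly 6 works: 6 values at 236 and 12 at 202 total 3840; lower one of the high values by 26 (still ≥ 203) to hit 3814.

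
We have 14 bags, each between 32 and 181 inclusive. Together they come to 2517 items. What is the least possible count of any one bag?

164

Minimizing one value means maximizing the remaining 13.
The other 13 contribute at most 13 × 181 = 2353, leaving at least 2517 − 2353 = 164.
Since 164 ≥ 32, this is achievable: one at 164 and 13 at 181.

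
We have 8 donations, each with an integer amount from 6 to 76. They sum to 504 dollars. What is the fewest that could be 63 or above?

1

Each value short of 63 is at most 62, costing at least 76 − 62 = 14 against the maximum total of 608.
We can afford to lose at most 608 − 504 = 104, so at most ⌊104/14⌋ = 7 fall short, and at least 1 are ≥ 63.
Exactly 1 works: 1 value at 76 and 7 at 62 total 510; lower one of the high values by 6 (still ≥ 63) to hit 504.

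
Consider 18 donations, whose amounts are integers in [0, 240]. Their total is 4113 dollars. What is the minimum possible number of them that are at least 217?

10

Suppose at most 18 − j of them reach 217; then j values are ≤ 216 and the rest ≤ 240.
The total is then ≤ 216·j + 240·(18 − j) = 4320 − 24j. For this to be ≥ 4113 we need j ≤ 8, so at least 18 − 8 = 10 must reach 217.
Exactly 10 works: 10 values at 240 and 8 at 216 total 4128; lower one of the high values by 15 (still ≥ 217) to hit 4113.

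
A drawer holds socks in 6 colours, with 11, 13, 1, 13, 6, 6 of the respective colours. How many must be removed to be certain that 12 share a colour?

In the worst case you take as many as possible of each colour without reaching 12: 11 + 11 + 1 + 11 + 6 + 6 = 46.
The next one must give 12 of some colour, so 46 + 1 = 47.

47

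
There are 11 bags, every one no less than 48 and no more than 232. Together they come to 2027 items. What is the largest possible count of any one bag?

Maximizing one value means minimizing the remaining 10.
The other 10 contribute at least 10 × 48 = 480, leaving at most 2027 − 480 = 1547.
But each bag is capped at 232, so the maximum is 232.
Achievable: one at 232 and the other 10 totalling 1795, which fits since 10 × 48 ≤ 1795 ≤ 10 × 232.

232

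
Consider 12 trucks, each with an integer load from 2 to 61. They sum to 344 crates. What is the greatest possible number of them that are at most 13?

8

Suppose k of them are at most 13. Those contribute at most 13 each and the rest at most 61 each.
So the total is at most 13k + 61(12 − k) = 732 − 48k. This must still be ≥ 344, so k ≤ 8.
k = 8 is achieved by 8 values at 13 and 4 at 61, total 348; lower one of the 61's by 4 (still > 13) to reach 344.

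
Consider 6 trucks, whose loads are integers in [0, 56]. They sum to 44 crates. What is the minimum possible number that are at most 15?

Let j be the number exceeding 15. Then the total is ≥ 16·j + 0·(6 − j) = 0 + 16j.
So 16j ≤ 44 and j ≤ 2; hence at least 6 − 2 = 4 are ≤ 15.
Exactly 4 works: 4 values at 0 and 2 at 16 total 32; raise one of the low values by 12 (still ≤ 15) to hit 44.

4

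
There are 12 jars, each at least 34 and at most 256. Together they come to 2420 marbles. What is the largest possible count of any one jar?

Maximizing one value means minimizing the remaining 11.
The other 11 contribute at least 11 × 34 = 374, leaving at most 2420 − 374 = 2046.
But each jar is capped at 256, so the maximum is 256.
Achievable: one at 256 and the other 11 totalling 2164, which fits since 11 × 34 ≤ 2164 ≤ 11 × 256.

256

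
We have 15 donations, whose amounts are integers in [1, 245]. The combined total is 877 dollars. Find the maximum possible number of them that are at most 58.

Each value at 58 or below falls at least 245 − 58 = 187 short of the ceiling 245.
The ceiling total is 15 × 245 = 3675, and we need 877, so at most ⌊(3675 − 877)/187⌋ = 14 can be that low.
k = 14 is achieved by 14 values at 58 and 1 at 245, total 1057; lower one of the 245's by 180 (still > 58) to reach 877.

14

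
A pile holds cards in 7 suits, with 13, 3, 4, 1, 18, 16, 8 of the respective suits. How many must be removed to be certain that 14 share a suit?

In the worst case you take as many as possible of each suit without reaching 14: 13 + 3 + 4 + 1 + 13 + 13 + 8 = 55.
The next one must give 14 of some suit, so 55 + 1 = 56.

56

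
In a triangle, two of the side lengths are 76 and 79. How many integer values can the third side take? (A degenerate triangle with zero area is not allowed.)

151

The triangle inequality gives |76 − 79| < c < 76 + 79, i.e. 3 < c < 155.
So c can be any integer from 4 to 154: 151 values.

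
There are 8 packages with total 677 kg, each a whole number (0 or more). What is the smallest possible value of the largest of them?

If every one of the 8 were at most 84, the total would be at most 8 × 84 = 672 < 677.
Taking 3 copies of 84 and 5 copies of 85 gives exactly 677, so 85 is attained.

85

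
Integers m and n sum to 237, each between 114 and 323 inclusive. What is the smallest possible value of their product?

14022

Since m + n is fixed, pushing one of them to its bound minimizes the product.
At the endpoint m = 114, n = 237 − 114 = 123, so mn = 114 × 123 = 14022.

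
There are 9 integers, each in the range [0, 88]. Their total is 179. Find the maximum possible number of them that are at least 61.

Suppose k of them are at least 61. Those contribute at least 61 each and the other 9 − k at least 0 each.
So the total is at least 61k + 0(9 − k) = 0 + 61k. This must be ≤ 179, giving k ≤ 2.
k = 2 is achieved by 2 values at 61 and 7 at 0, total 122; add 57 to one value (staying below 61) to reach 179.

2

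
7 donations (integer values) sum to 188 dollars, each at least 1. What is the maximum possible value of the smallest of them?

26

If every one of the 7 were at least 27, the total would be at least 7 × 27 = 189 > 188.
Achievable: 1 of them at 26 and 6 at 27 total 188.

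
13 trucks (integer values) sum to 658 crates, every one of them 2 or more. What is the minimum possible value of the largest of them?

The 13 values sum to 658, so their maximum is at least ⌈658/13⌉ = 51.
Taking 5 copies of 50 and 8 copies of 51 gives exactly 658, so 51 is attained.

51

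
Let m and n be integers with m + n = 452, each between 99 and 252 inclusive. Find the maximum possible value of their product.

51076

mn = m(452 − m) is maximized when m is as near 452/2 as the bounds allow.
Taking m = 226 and n = 226 (both in [99, 252]) gives mn = 51076.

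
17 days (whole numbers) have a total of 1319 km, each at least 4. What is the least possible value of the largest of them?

Some value must be at least ⌈1319/17⌉ = 78, since 17 × 77 = 1309 < 1319.
Taking 7 copies of 77 and 10 copies of 78 gives exactly 1319, so 78 is attained.

78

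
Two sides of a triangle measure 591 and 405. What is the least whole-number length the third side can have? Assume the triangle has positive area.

The third side must exceed |591 − 405| = 186.
The smallest integer above 186 is 187.

187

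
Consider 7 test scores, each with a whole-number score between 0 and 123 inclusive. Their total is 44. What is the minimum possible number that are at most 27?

6

Let j be the number exceeding 27. Then the total is ≥ 28·j + 0·(7 − j) = 0 + 28j.
So 28j ≤ 44 and j ≤ 1; hence at least 7 − 1 = 6 are ≤ 27.
Exactly 6 works: 6 values at 0 and 1 at 28 total 28; raise one of the low values by 16 (still ≤ 27) to hit 44.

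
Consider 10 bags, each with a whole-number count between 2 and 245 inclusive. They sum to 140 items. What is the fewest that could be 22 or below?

Let j be the number exceeding 22. Then the total is ≥ 23·j + 2·(10 − j) = 20 + 21j.
So 21j ≤ 120 and j ≤ 5; hence at least 10 − 5 = 5 are ≤ 22.
Exactly 5 works: 5 values at 2 and 5 at 23 total 125; raise one of the low values by 15 (still ≤ 22) to hit 140.

5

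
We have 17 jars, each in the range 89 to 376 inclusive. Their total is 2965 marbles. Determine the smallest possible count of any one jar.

To make one jar as small as possible, make the other 16 as large as possible.
The other 16 can take up 16 × 376 = 6016 ≥ 2965 − 89, so one jar can sit at its floor of 89.
Achievable: one at 89 and the other 16 totalling 2876, which fits since 16 × 89 ≤ 2876 ≤ 16 × 376.

89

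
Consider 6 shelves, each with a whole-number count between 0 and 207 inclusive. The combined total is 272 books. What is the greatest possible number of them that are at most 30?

Each value at 30 or below falls at least 207 − 30 = 177 short of the ceiling 207.
The ceiling total is 6 × 207 = 1242, and we need 272, so at most ⌊(1242 − 272)/177⌋ = 5 can be that low.
k = 5 is achieved by 5 values at 30 and 1 at 207, total 357; lower one of the 207's by 85 (still > 30) to reach 272.

5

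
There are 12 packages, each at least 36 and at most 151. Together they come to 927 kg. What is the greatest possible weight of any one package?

151

To make one package as large as possible, make the other 11 as small as possible.
The other 11 contribute at least 11 × 36 = 396, leaving at most 927 − 396 = 531.
But each package is capped at 151, so the maximum is 151.
Achievable: one at 151 and the other 11 totalling 776, which fits since 11 × 36 ≤ 776 ≤ 11 × 151.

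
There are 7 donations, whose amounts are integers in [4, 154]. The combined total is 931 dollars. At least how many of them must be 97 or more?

If only k of them are at least 97, the other 7 − k are at most 96, so the total is at most k·154 + (7 − k)·96.
This must reach 931, so k·154 + (7 − k)·96 ≥ 931, giving k ≥ 5.
Exactly 5 works: 5 values at 154 and 2 at 96 total 962; lower one of the high values by 31 (still ≥ 97) to hit 931.

5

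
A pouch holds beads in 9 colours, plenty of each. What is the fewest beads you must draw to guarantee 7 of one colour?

You could draw 6 of every colour without reaching 7 of any — 54 in all.
One more forces 7 of some colour, so 54 + 1 = 55.

55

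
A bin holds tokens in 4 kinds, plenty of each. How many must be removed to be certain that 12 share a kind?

45

In the worst case you draw 11 of each of the 4 kinds: 4 × 11 = 44.
One more forces 12 of some kind, so 44 + 1 = 45.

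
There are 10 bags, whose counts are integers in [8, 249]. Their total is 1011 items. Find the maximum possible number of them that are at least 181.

5

With k values at 181 or above and the rest at least 8, the sum is at least 80 + 173k.
Since the sum is 1011, we need 173k ≤ 931, i.e. k ≤ 5.
k = 5 is achieved by 5 values at 181 and 5 at 8, total 945; add 66 to one value (staying below 181) to reach 1011.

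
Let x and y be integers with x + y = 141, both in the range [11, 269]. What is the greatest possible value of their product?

xy = x(141 − x) is maximized when x is as near 141/2 as the bounds allow.
Taking x = 70 and y = 71 (both in [11, 269]) gives xy = 4970.

4970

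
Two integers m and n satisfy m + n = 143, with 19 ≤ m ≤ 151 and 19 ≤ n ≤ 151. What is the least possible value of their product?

2356

mn = m(143 − m) is concave in m, so over [19, 124] it is minimized at an endpoint.
At the endpoint m = 19, n = 143 − 19 = 124, so mn = 19 × 124 = 2356.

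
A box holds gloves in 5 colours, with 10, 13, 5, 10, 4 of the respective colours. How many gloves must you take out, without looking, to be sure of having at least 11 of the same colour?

In the worst case you take as many as possible of each colour without reaching 11: 10 + 10 + 5 + 10 + 4 = 39.
The next one must give 11 of some colour, so 39 + 1 = 40.

40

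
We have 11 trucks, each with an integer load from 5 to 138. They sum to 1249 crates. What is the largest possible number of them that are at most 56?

Each value at 56 or below falls at least 138 − 56 = 82 short of the ceiling 138.
The ceiling total is 11 × 138 = 1518, and we need 1249, so at most ⌊(1518 − 1249)/82⌋ = 3 can be that low.
k = 3 is achieved by 3 values at 56 and 8 at 138, total 1272; lower one of the 138's by 23 (still > 56) to reach 1249.

3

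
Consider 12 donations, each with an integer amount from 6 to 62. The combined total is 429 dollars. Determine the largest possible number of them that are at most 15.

6

Each value at 15 or below falls at least 62 − 15 = 47 short of the ceiling 62.
The ceiling total is 12 × 62 = 744, and we need 429, so at most ⌊(744 − 429)/47⌋ = 6 can be that low.
k = 6 is achieved by 6 values at 15 and 6 at 62, total 462; lower one of the 62's by 33 (still > 15) to reach 429.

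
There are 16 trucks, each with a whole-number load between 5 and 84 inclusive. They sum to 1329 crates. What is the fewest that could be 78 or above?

If only k of them are at least 78, the other 16 − k are at most 77, so the total is at most k·84 + (16 − k)·77.
This must reach 1329, so k·84 + (16 − k)·77 ≥ 1329, giving k ≥ 14.
Exactly 14 works: 14 values at 84 and 2 at 77 total 1330; lower one of the high values by 1 (still ≥ 78) to hit 1329.

14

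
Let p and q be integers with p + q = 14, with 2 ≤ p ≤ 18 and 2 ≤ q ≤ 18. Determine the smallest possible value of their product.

24

For a fixed sum, pq is smallest when p and q are as far apart as possible.
At the endpoint p = 2, q = 14 − 2 = 12, so pq = 2 × 12 = 24.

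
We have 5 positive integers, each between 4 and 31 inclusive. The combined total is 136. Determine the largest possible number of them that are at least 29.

If k of the values are ≥ 29, the total is ≥ 29k + 4(5 − k).
Setting 29k + 4(5 − k) ≤ 136 gives 25k ≤ 116, so k ≤ 4.
k = 4 is achieved by 4 values at 29 and 1 at 4, total 120; add 16 to one value (staying below 29) to reach 136.

4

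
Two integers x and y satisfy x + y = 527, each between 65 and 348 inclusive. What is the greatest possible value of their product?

69432

For a fixed sum, the product xy is largest when x and y are as close as possible.
Taking x = 263 and y = 264 (both in [65, 348]) gives xy = 69432.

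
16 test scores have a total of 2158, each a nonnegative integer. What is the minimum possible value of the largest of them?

135

The average is 2158/16 > 134, so not all 16 can be 134 or less; the largest is ≥ 135.
Equality holds with 14 values of 135 and 2 values of 134.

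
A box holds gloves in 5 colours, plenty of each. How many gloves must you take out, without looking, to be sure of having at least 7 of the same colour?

In the worst case you draw 6 of each of the 5 colours: 5 × 6 = 30.
One more forces 7 of some colour, so 30 + 1 = 31.

31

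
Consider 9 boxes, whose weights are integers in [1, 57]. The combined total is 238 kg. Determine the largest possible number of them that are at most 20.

Suppose k of them are at most 20. Those contribute at most 20 each and the rest at most 57 each.
So the total is at most 20k + 57(9 − k) = 513 − 37k. This must still be ≥ 238, so k ≤ 7.
k = 7 is achieved by 7 values at 20 and 2 at 57, total 254; lower one of the 57's by 16 (still > 20) to reach 238.

7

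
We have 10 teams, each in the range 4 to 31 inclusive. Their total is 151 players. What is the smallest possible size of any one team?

4

Minimizing one value means maximizing the remaining 9.
The other 9 can take up 9 × 31 = 279 ≥ 151 − 4, so one team can sit at its floor of 4.
Achievable: one at 4 and the other 9 totalling 147, which fits since 9 × 4 ≤ 147 ≤ 9 × 31.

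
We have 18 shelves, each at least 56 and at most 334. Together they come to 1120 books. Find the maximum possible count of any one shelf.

Maximizing one value means minimizing the remaining 17.
The other 17 contribute at least 17 × 56 = 952, leaving at most 1120 − 952 = 168.
Since 168 ≤ 334, this is achievable: one at 168 and 17 at 56.

168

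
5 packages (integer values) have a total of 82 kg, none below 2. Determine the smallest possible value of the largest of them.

17

Some value must be at least ⌈82/5⌉ = 17, since 5 × 16 = 80 < 82.
Equality holds with 2 values of 17 and 3 values of 16.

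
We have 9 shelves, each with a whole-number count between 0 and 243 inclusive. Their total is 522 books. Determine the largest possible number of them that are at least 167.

3

Suppose k of them are at least 167. Those contribute at least 167 each and the other 9 − k at least 0 each.
So the total is at least 167k + 0(9 − k) = 0 + 167k. This must be ≤ 522, giving k ≤ 3.
k = 3 is achieved by 3 values at 167 and 6 at 0, total 501; add 21 to one value (staying below 167) to reach 522.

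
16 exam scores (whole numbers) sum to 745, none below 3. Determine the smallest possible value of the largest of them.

47

Some value must be at least ⌈745/16⌉ = 47, since 16 × 46 = 736 < 745.
Achievable: 9 of them at 47 and 7 at 46 total 745.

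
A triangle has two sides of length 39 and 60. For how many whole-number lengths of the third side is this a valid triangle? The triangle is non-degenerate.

77

The triangle inequality gives |39 − 60| < c < 39 + 60, i.e. 21 < c < 99.
So c can be any integer from 22 to 98: 77 values.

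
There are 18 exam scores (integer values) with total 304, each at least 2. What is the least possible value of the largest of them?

17

Some value must be at least ⌈304/18⌉ = 17, since 18 × 16 = 288 < 304.
Achievable: 16 of them at 17 and 2 at 16 total 304.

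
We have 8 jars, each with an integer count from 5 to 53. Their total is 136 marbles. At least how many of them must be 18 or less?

Let j be the number exceeding 18. Then the total is ≥ 19·j + 5·(8 − j) = 40 + 14j.
So 14j ≤ 96 and j ≤ 6; hence at least 8 − 6 = 2 are ≤ 18.
Exactly 2 works: 2 values at 5 and 6 at 19 total 124; raise one of the low values by 12 (still ≤ 18) to hit 136.

2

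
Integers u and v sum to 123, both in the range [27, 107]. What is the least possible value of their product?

2592

uv = u(123 − u) is concave in u, so over [27, 96] it is minimized at an endpoint.
The extreme feasible split is u = 27, v = 96, giving uv = 2592.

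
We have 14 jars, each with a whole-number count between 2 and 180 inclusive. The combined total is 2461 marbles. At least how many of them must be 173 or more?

Suppose at most 14 − j of them reach 173; then j values are ≤ 172 and the rest ≤ 180.
The total is then ≤ 172·j + 180·(14 − j) = 2520 − 8j. For this to be ≥ 2461 we need j ≤ 7, so at least 14 − 7 = 7 must reach 173.
Exactly 7 works: 7 values at 180 and 7 at 172 total 2464; lower one of the high values by 3 (still ≥ 173) to hit 2461.

7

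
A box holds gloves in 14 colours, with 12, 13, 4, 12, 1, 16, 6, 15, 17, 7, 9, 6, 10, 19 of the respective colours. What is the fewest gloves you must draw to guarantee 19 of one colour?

147

In the worst case you take as many as possible of each colour without reaching 19: 12 + 13 + 4 + 12 + 1 + 16 + 6 + 15 + 17 + 7 + 9 + 6 + 10 + 18 = 146.
The next one must give 19 of some colour, so 146 + 1 = 147.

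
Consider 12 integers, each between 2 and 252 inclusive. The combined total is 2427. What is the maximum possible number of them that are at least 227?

10

With k values at 227 or above and the rest at least 2, the sum is at least 24 + 225k.
Since the sum is 2427, we need 225k ≤ 2403, i.e. k ≤ 10.
k = 10 is achieved by 10 values at 227 and 2 at 2, total 2274; add 153 to one value (staying below 227) to reach 2427.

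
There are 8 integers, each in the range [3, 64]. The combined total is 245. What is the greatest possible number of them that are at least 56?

4

With k values at 56 or above and the rest at least 3, the sum is at least 24 + 53k.
Since the sum is 245, we need 53k ≤ 221, i.e. k ≤ 4.
k = 4 is achieved by 4 values at 56 and 4 at 3, total 236; add 9 to one value (staying below 56) to reach 245.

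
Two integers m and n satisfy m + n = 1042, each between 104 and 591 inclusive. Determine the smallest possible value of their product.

266541

For a fixed sum, mn is smallest when m and n are as far apart as possible.
At the endpoint m = 451, n = 1042 − 451 = 591, so mn = 451 × 591 = 266541.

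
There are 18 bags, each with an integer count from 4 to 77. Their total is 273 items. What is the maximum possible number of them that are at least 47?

4

If k of the values are ≥ 47, the total is ≥ 47k + 4(18 − k).
Setting 47k + 4(18 − k) ≤ 273 gives 43k ≤ 201, so k ≤ 4.
k = 4 is achieved by 4 values at 47 and 14 at 4, total 244; add 29 to one value (staying below 47) to reach 273.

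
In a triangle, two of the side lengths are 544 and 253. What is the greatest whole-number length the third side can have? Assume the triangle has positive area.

796

The third side must be less than 544 + 253 = 797.
The largest integer below 797 is 796.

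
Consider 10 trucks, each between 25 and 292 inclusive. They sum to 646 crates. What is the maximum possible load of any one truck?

292

Maximizing one value means minimizing the remaining 9.
The other 9 contribute at least 9 × 25 = 225, leaving at most 646 − 225 = 421.
But each truck is capped at 292, so the maximum is 292.
Achievable: one at 292 and the other 9 totalling 354, which fits since 9 × 25 ≤ 354 ≤ 9 × 292.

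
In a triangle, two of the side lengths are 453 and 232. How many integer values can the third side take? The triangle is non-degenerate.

463

The triangle inequality gives |453 − 232| < c < 453 + 232, i.e. 221 < c < 685.
So c can be any integer from 222 to 684: 463 values.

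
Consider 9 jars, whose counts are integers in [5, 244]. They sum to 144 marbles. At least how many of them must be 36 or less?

6

Let j be the number exceeding 36. Then the total is ≥ 37·j + 5·(9 − j) = 45 + 32j.
So 32j ≤ 99 and j ≤ 3; hence at least 9 − 3 = 6 are ≤ 36.
Exactly 6 works: 6 values at 5 and 3 at 37 total 141; raise one of the low values by 3 (still ≤ 36) to hit 144.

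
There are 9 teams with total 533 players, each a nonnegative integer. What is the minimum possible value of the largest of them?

The 9 values sum to 533, so their maximum is at least ⌈533/9⌉ = 60.
Achievable: 2 of them at 60 and 7 at 59 total 533.

60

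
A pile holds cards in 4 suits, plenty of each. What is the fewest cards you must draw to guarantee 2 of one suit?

5

In the worst case you draw 1 of each of the 4 suits: 4 × 1 = 4.
One more forces 2 of some suit, so 4 + 1 = 5.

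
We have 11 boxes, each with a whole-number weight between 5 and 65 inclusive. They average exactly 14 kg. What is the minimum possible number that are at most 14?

The total is 11 × 14 = 154.
Each value above 14 is at least 15, contributing at least 15 − 5 = 10 above the floor 5.
The sum exceeds the floor total 55 by 99, so at most ⌊99/10⌋ = 9 exceed 14, and at least 2 are ≤ 14.
Exactly 2 works: 2 values at 5 and 9 at 15 total 145; raise one of the low values by 9 (still ≤ 14) to hit 154.

2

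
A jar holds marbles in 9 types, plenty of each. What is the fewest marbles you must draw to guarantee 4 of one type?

You could draw 3 of every type without reaching 4 of any — 27 in all.
One more forces 4 of some type, so 27 + 1 = 28.

28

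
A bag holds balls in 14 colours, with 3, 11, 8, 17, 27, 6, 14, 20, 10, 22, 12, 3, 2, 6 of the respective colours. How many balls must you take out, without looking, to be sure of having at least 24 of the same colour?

In the worst case you take as many as possible of each colour without reaching 24: 3 + 11 + 8 + 17 + 23 + 6 + 14 + 20 + 10 + 22 + 12 + 3 + 2 + 6 = 157.
The next one must give 24 of some colour, so 157 + 1 = 158.

158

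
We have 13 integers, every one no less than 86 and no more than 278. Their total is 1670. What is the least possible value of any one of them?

To make one integer as small as possible, make the other 12 as large as possible.
The other 12 can take up 12 × 278 = 3336 ≥ 1670 − 86, so one integer can sit at its floor of 86.
Achievable: one at 86 and the other 12 totalling 1584, which fits since 12 × 86 ≤ 1584 ≤ 12 × 278.

86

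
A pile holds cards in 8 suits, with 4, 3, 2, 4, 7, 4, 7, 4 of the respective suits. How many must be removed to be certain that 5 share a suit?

In the worst case you take as many as possible of each suit without reaching 5: 4 + 3 + 2 + 4 + 4 + 4 + 4 + 4 = 29.
The next one must give 5 of some suit, so 29 + 1 = 30.

30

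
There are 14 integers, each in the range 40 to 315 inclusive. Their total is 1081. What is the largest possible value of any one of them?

315

To make one integer as large as possible, make the other 13 as small as possible.
The other 13 contribute at least 13 × 40 = 520, leaving at most 1081 − 520 = 561.
But each integer is capped at 315, so the maximum is 315.
Achievable: one at 315 and the other 13 totalling 766, which fits since 13 × 40 ≤ 766 ≤ 13 × 315.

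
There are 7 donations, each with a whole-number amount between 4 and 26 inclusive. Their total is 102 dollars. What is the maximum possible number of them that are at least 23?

3

With k values at 23 or above and the rest at least 4, the sum is at least 28 + 19k.
Since the sum is 102, we need 19k ≤ 74, i.e. k ≤ 3.
k = 3 is achieved by 3 values at 23 and 4 at 4, total 85; add 17 to one value (staying below 23) to reach 102.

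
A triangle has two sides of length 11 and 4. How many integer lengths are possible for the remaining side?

7

The triangle inequality gives |11 − 4| < c < 11 + 4, i.e. 7 < c < 15.
So c can be any integer from 8 to 14: 7 values.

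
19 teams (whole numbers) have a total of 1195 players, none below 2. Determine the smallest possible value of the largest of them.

If every one of the 19 were at most 62, the total would be at most 19 × 62 = 1178 < 1195.
Taking 2 copies of 62 and 17 copies of 63 gives exactly 1195, so 63 is attained.

63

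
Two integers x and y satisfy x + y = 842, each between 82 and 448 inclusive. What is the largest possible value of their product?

177241

With x + y fixed, xy peaks when the two are closest together.
Taking x = 421 and y = 421 (both in [82, 448]) gives xy = 177241.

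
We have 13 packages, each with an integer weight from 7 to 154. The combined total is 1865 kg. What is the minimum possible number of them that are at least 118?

If only k of them are at least 118, the other 13 − k are at most 117, so the total is at most k·154 + (13 − k)·117.
This must reach 1865, so k·154 + (13 − k)·117 ≥ 1865, giving k ≥ 10.
Exactly 10 works: 10 values at 154 and 3 at 117 total 1891; lower one of the high values by 26 (still ≥ 118) to hit 1865.

10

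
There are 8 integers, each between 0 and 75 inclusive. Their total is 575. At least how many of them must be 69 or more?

5

If only k of them are at least 69, the other 8 − k are at most 68, so the total is at most k·75 + (8 − k)·68.
This must reach 575, so k·75 + (8 − k)·68 ≥ 575, giving k ≥ 5.
Exactly 5 works: 5 values at 75 and 3 at 68 total 579; lower one of the high values by 4 (still ≥ 69) to hit 575.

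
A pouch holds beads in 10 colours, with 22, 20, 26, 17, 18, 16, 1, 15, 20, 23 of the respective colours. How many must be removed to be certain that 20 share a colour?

163

In the worst case you take as many as possible of each colour without reaching 20: 19 + 19 + 19 + 17 + 18 + 16 + 1 + 15 + 19 + 19 = 162.
The next one must give 20 of some colour, so 162 + 1 = 163.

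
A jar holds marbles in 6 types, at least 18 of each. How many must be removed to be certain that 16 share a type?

91

You could draw 15 of every type without reaching 16 of any — 90 in all.
One more forces 16 of some type, so 90 + 1 = 91.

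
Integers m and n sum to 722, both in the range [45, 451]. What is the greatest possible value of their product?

130321

With m + n fixed, mn peaks when the two are closest together.
Taking m = 361 and n = 361 (both in [45, 451]) gives mn = 130321.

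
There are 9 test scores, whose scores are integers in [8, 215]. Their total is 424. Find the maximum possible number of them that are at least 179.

If k of the values are ≥ 179, the total is ≥ 179k + 8(9 − k).
Setting 179k + 8(9 − k) ≤ 424 gives 171k ≤ 352, so k ≤ 2.
k = 2 is achieved by 2 values at 179 and 7 at 8, total 414; add 10 to one value (staying below 179) to reach 424.

2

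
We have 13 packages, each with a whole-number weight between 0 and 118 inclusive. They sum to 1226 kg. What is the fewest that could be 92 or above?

Each value short of 92 is at most 91, costing at least 118 − 91 = 27 against the maximum total of 1534.
We can afford to lose at most 1534 − 1226 = 308, so at most ⌊308/27⌋ = 11 fall short, and at least 2 are ≥ 92.
Exactly 2 works: 2 values at 118 and 11 at 91 total 1237; lower one of the high values by 11 (still ≥ 92) to hit 1226.

2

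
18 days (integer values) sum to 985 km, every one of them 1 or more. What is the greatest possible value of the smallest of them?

If every one of the 18 were at least 55, the total would be at least 18 × 55 = 990 > 985.
Equality holds with 5 values of 54 and 13 values of 55.

54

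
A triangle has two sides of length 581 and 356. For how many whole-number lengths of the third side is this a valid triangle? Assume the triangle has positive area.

The triangle inequality gives |581 − 356| < c < 581 + 356, i.e. 225 < c < 937.
So c can be any integer from 226 to 936: 711 values.

711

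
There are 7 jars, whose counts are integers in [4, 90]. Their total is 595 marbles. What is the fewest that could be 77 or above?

5

If only k of them are at least 77, the other 7 − k are at most 76, so the total is at most k·90 + (7 − k)·76.
This must reach 595, so k·90 + (7 − k)·76 ≥ 595, giving k ≥ 5.
Exactly 5 works: 5 values at 90 and 2 at 76 total 602; lower one of the high values by 7 (still ≥ 77) to hit 595.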